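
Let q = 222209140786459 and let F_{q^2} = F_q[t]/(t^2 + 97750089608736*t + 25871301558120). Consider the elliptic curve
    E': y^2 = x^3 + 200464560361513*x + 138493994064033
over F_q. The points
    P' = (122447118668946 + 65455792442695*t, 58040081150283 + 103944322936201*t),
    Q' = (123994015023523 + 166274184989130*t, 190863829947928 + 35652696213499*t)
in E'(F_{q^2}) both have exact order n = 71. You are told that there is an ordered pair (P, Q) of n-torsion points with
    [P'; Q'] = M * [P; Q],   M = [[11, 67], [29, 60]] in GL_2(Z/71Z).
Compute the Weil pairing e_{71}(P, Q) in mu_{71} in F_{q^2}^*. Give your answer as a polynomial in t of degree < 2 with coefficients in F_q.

8110972889937 + 79889781674675*t

Under M = [[11,67],[29,60]] in GL_2(Z/71), e_{71}(P',Q') = e_{71}(P,Q)^(11*60-67*29 mod 71).
det(M) mod 71 = 66; its inverse in (Z/71)^* is 14 (check: 66*14 mod 71 = 1).
Run Miller on y^2=x^3+200464560361513*x+138493994064033 over F_{222209140786459}: ladder 1000111 (7 bits); e = f_P(D_Q)/f_Q(D_P).
The quotient is 138277790540343 + 134746947408895*t.
Thus e_{71}(P,Q) = 8110972889937 + 79889781674675*t.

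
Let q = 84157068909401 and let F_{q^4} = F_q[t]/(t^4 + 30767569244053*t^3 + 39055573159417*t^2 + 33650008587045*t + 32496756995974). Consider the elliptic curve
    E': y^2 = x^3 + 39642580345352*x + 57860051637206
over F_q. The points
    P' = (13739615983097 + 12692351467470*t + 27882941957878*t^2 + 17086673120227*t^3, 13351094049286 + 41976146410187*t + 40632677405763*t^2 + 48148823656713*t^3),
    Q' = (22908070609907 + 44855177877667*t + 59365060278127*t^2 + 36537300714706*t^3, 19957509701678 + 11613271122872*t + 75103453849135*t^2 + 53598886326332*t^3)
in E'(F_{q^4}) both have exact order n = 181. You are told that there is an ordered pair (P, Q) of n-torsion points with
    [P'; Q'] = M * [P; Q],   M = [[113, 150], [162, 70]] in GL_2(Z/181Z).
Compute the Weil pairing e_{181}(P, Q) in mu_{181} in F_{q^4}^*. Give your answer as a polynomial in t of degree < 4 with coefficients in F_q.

76677661768240 + 51526610305909*t + 42416976748296*t^2 + 34833373512780*t^3

Alternating bilinearity on E[181] (values in mu_{181} in F_{84157068909401^4}) gives e(P',Q') = e(P,Q)^det(M).
113*70 - 150*162 = -16390; reduced mod 181: det = 81, inverse 38.
Miller loop for e_{181} over F_{84157068909401^4}: bits of 181 = 10110101; 7 double steps + 4 add steps, l/v at each.
The quotient is 53252320816236 + 28765093535554*t + 65251983688137*t^2 + 31581008041493*t^3.
Hence e(P,Q) = 76677661768240 + 51526610305909*t + 42416976748296*t^2 + 34833373512780*t^3 in F_{84157068909401^4}^*.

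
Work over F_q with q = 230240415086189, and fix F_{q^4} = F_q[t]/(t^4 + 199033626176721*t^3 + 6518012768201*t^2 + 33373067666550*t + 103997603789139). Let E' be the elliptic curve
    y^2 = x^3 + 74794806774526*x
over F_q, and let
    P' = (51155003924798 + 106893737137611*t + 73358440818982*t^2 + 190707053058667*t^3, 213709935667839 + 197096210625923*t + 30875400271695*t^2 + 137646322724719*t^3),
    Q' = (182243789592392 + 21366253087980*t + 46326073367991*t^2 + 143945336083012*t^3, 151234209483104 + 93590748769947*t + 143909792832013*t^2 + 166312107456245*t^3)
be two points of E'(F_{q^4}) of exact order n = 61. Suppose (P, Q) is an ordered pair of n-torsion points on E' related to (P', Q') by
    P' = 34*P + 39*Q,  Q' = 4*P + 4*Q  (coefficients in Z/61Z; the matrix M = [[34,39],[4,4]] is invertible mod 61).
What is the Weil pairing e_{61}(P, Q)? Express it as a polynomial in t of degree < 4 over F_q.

Under M = [[34,39],[4,4]] in GL_2(Z/61), e_{61}(P',Q') = e_{61}(P,Q)^(34*4-39*4 mod 61).
det(M) mod 61 = 41; its inverse in (Z/61)^* is 3 (check: 41*3 mod 61 = 1).
Miller loop for e_{61} over F_{230240415086189^4}: bits of 61 = 111101; 5 double steps + 4 add steps, l/v at each.
Miller gives e_{61}(P',Q') = 217548020132229 + 203359516682943*t + 177003520825207*t^2 + 59750112448896*t^3 in F_{230240415086189^4}.
Raise to 3: e(P,Q) = 30508761190564 + 165173924441774*t + 36744076932055*t^2 + 121308911349282*t^3 in mu_{61}.

30508761190564 + 165173924441774*t + 36744076932055*t^2 + 121308911349282*t^3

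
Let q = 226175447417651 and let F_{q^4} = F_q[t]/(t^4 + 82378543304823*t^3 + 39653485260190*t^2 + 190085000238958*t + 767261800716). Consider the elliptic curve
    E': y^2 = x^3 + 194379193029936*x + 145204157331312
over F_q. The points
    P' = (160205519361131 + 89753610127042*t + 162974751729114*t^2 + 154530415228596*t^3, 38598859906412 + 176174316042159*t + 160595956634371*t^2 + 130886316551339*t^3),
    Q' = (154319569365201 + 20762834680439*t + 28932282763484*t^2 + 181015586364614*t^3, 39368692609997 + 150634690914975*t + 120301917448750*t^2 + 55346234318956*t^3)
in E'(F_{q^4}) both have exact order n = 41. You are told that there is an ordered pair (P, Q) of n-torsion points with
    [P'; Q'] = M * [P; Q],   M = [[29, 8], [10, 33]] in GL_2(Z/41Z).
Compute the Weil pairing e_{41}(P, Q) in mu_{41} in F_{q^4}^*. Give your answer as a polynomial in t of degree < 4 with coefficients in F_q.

Alternating bilinearity on E[41] (values in mu_{41} in F_{226175447417651^4}) gives e(P',Q') = e(P,Q)^det(M).
det M = 29*33 - 8*10 = 877 = 16 (mod 41); 16^{-1} = 18 (mod 41).
Double-and-add over 101001: 6-1 doublings, 3-1 additions; each step l_{T,T}/v_{2T} or l_{T,P'}/v at Q'+S for random S.
f_P(D_Q)/f_Q(D_P) = 173548574832689 + 8706070770043*t + 48195309652719*t^2 + 150283207841855*t^3.
(173548574832689 + 8706070770043*t + 48195309652719*t^2 + 150283207841855*t^3)^{18} mod (226175447417651,f) = 8248672925917 + 1514849839866*t + 105775281718934*t^2 + 130333550026867*t^3.

8248672925917 + 1514849839866*t + 105775281718934*t^2 + 130333550026867*t^3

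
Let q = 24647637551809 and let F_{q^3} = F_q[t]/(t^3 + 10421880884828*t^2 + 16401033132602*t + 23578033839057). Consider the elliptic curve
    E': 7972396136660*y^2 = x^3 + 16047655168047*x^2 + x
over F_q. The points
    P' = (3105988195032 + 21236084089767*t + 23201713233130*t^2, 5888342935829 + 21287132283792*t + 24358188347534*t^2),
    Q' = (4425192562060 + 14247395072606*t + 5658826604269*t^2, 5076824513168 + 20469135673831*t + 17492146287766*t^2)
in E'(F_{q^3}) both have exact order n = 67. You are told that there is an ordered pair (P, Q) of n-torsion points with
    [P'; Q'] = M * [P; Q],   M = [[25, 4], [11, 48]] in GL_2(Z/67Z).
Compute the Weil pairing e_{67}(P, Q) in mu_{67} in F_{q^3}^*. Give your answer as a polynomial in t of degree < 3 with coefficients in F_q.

Since e_{67}(P,P)=e_{67}(Q,Q)=1 and e_{67}(Q,P)=e_{67}(P,Q)^{-1}, expanding e_{67}(25*P + 4*Q,11*P + 48*Q) leaves e(P,Q)^det(M).
So e_{67}(P,Q) = e_{67}(P',Q')^{4}, since 17*4 = 1 mod 67.
Montgomery->Weierstrass: x_W = 11231547740673*x+11834349507378, y_W=11231547740673*y on F_{24647637551809}; lands on y^2=x^3+14804524768876*x+17131332824539.
Double-and-add over 1000011: 7-1 doublings, 3-1 additions; each step l_{T,T}/v_{2T} or l_{T,P'}/v at Q'+S for random S.
f_P(D_Q)/f_Q(D_P) = 9908974504560 + 5034450532976*t + 6389135423103*t^2.
Hence e(P,Q) = 2172153388626 + 15830628413117*t + 20605082538310*t^2 in F_{24647637551809^3}^*.

2172153388626 + 15830628413117*t + 20605082538310*t^2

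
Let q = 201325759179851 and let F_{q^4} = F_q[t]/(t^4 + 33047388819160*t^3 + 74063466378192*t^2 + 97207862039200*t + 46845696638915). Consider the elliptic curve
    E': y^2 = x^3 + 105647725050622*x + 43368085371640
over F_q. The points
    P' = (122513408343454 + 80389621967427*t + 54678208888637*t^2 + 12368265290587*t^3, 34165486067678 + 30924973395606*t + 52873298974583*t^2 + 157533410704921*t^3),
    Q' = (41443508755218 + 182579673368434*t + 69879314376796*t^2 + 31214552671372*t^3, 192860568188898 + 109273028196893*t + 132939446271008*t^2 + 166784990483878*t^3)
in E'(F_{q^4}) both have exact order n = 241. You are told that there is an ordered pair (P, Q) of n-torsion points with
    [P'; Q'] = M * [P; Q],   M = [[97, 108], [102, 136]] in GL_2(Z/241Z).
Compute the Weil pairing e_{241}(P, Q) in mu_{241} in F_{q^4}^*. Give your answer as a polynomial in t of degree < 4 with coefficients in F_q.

e_{241}(aP+bQ,cP+dQ) = e_{241}(P,Q)^(ad-bc); with (a,b,c,d)=(97,108,102,136) this gives the det-241 law.
Inverting 7 mod 241: 69. Thus e_{241}(P,Q) = e(P',Q')^{69}.
Build f_{241,P'} and f_{241,Q'} via the 8-bit ladder of 241=11110001_2; evaluate at shifted divisors; quotient in F_{201325759179851^4}.
e_{241}(P',Q') = 198067080815088 + 55942454925588*t + 138519394999383*t^2 + 117122552730345*t^3.
Raise to 69: e(P,Q) = 106691831436212 + 133169253061199*t + 84969703310323*t^2 + 134861439115635*t^3 in mu_{241}.

106691831436212 + 133169253061199*t + 84969703310323*t^2 + 134861439115635*t^3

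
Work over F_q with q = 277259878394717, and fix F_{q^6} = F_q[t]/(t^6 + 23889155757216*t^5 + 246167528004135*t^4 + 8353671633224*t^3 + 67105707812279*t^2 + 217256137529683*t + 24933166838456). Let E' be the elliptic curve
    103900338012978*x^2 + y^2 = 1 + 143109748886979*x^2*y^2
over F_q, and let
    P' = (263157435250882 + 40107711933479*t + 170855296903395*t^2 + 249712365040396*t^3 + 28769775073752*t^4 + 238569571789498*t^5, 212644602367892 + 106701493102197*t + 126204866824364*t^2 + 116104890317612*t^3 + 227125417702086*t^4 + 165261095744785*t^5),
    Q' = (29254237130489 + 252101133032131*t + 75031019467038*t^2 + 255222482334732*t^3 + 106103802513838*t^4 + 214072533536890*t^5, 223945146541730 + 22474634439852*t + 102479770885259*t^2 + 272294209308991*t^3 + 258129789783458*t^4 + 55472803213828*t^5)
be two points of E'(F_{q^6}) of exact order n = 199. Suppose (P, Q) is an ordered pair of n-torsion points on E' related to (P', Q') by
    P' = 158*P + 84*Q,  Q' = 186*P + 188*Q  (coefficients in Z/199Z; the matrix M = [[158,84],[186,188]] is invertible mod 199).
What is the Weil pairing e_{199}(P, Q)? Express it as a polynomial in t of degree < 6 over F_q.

215546609966458 + 163889994631943*t + 174316954846648*t^2 + 29165465303474*t^3 + 89718184693648*t^4 + 183496312029108*t^5

Alternating bilinearity on E[199] (values in mu_{199} in F_{277259878394717^6}) gives e(P',Q') = e(P,Q)^det(M).
Hence e(P,Q) = e(P',Q')^{134} where 134 = 150^{-1} mod 199.
Edwards->Montgomery: u=(1+y)/(1-y), v=u/x -> 158782923570569v^2=u^3+196718734582670u^2+u; then x_W=59512616880179u+179798287014018: y^2=x^3+223175799160081*x+46323348600613.
Run Miller on y^2=x^3+223175799160081*x+46323348600613 over F_{277259878394717}: ladder 11000111 (8 bits); e = f_P(D_Q)/f_Q(D_P).
The quotient is 137494187765572 + 151653771280526*t + 105046776776854*t^2 + 196464193821306*t^3 + 215256556922331*t^4 + 270663973791874*t^5.
Finally e_{199}(P,Q) = 215546609966458 + 163889994631943*t + 174316954846648*t^2 + 29165465303474*t^3 + 89718184693648*t^4 + 183496312029108*t^5.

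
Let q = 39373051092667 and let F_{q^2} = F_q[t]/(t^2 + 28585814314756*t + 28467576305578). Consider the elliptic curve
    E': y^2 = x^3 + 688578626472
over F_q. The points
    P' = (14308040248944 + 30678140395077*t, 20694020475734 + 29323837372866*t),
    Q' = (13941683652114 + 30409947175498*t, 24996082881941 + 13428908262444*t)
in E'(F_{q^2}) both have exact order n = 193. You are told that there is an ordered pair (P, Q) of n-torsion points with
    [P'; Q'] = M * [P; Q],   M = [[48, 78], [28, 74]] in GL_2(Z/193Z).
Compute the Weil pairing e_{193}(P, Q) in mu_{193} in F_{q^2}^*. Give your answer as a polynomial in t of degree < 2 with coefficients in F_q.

26489526329111 + 30131172247300*t

Under M = [[48,78],[28,74]] in GL_2(Z/193), e_{193}(P',Q') = e_{193}(P,Q)^(48*74-78*28 mod 193).
det(M) mod 193 = 17; its inverse in (Z/193)^* is 159 (check: 17*159 mod 193 = 1).
8-bit Miller (11000001) on E'/F_{39373051092667} with a'=0, b'=688578626472: accumulate tangent/chord ratios at Q'+S and P'+S'.
f_P(D_Q)/f_Q(D_P) = 18341847477105 + 7478881537165*t.
Finally e_{193}(P,Q) = 26489526329111 + 30131172247300*t.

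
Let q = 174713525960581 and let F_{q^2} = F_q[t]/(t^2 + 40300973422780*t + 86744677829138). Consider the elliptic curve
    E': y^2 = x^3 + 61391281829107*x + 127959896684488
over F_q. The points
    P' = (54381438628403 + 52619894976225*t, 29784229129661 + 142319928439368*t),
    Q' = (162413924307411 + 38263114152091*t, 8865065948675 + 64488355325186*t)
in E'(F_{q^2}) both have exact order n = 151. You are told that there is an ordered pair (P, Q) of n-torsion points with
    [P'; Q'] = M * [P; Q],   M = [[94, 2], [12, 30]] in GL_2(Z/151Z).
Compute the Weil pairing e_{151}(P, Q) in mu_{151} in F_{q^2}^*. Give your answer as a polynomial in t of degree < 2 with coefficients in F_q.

e_{151} is bilinear + alternating on E[151], so e_{151}(94*P + 2*Q, 12*P + 30*Q) = e_{151}(P,Q)^(94*30-2*12).
det M = 94*30 - 2*12 = 2796 = 78 (mod 151); 78^{-1} = 91 (mod 151).
8-bit Miller (10010111) on E'/F_{174713525960581} with a'=61391281829107, b'=127959896684488: accumulate tangent/chord ratios at Q'+S and P'+S'.
Result: e(P',Q') = 135123144033903 + 69768826430293*t.
e_{151}(P,Q) = (135123144033903 + 69768826430293*t)^{91} = 75837299136741 + 2455490894872*t.

75837299136741 + 2455490894872*t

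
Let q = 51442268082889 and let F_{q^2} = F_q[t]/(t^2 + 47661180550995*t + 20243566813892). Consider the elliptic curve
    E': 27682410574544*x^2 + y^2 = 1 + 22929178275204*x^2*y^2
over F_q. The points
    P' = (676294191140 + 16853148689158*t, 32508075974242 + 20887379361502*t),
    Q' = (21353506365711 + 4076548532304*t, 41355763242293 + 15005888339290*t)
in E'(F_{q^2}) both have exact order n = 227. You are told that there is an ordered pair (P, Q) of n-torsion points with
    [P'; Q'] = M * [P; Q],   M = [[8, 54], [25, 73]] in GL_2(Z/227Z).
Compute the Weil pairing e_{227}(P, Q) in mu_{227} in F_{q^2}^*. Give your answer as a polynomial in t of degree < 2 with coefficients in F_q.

The 227-Weil pairing on E[227] over F_{51442268082889} is alternating-bilinear: e_{227}(P',Q') = e_{227}(P,Q)^det(M).
So e_{227}(P,Q) = e_{227}(P',Q')^{8}, since 142*8 = 1 mod 227.
Edwards->Montgomery: u=(1+y)/(1-y), v=u/x -> 11783037023868v^2=u^3+9356496486755u^2+u; then x_W=1188308074835u+42730110196884: y^2=x^3+33304779449956*x+30930258209166.
Double-and-add over 11100011: 8-1 doublings, 5-1 additions; each step l_{T,T}/v_{2T} or l_{T,P'}/v at Q'+S for random S.
The quotient is 32663620928944 + 26754418589627*t.
(32663620928944 + 26754418589627*t)^{8} mod (51442268082889,f) = 38735607988826 + 29450851677018*t.

38735607988826 + 29450851677018*t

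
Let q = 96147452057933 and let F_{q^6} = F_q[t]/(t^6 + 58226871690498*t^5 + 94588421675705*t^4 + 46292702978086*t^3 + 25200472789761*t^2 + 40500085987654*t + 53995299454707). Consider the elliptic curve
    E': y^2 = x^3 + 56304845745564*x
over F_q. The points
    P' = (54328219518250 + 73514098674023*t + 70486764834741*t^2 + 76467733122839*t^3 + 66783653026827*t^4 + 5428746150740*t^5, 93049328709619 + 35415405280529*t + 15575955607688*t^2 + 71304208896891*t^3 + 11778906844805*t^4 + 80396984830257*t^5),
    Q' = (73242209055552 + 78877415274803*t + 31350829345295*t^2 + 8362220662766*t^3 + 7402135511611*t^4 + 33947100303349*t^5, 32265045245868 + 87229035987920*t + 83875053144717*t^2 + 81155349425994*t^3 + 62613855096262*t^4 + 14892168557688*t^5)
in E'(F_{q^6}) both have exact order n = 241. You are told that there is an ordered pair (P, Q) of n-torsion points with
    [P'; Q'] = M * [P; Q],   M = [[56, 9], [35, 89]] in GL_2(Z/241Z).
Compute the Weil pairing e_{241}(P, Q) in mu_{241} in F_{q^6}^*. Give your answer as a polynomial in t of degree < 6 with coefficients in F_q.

e_{241} is bilinear + alternating on E[241], so e_{241}(56*P + 9*Q, 35*P + 89*Q) = e_{241}(P,Q)^(56*89-9*35).
56*89 - 9*35 = 4669; reduced mod 241: det = 90, inverse 158.
Build f_{241,P'} and f_{241,Q'} via the 8-bit ladder of 241=11110001_2; evaluate at shifted divisors; quotient in F_{96147452057933^6}.
Miller gives e_{241}(P',Q') = 23683804424262 + 30215621141225*t + 80935153559962*t^2 + 11664411163270*t^3 + 80563275285799*t^4 + 16146536112234*t^5 in F_{96147452057933^6}.
e_{241}(P,Q) = (23683804424262 + 30215621141225*t + 80935153559962*t^2 + 11664411163270*t^3 + 80563275285799*t^4 + 16146536112234*t^5)^{158} = 65078758774704 + 2904519694164*t + 85490507457668*t^2 + 60352211910695*t^3 + 67611939951229*t^4 + 61209455160997*t^5.

65078758774704 + 2904519694164*t + 85490507457668*t^2 + 60352211910695*t^3 + 67611939951229*t^4 + 61209455160997*t^5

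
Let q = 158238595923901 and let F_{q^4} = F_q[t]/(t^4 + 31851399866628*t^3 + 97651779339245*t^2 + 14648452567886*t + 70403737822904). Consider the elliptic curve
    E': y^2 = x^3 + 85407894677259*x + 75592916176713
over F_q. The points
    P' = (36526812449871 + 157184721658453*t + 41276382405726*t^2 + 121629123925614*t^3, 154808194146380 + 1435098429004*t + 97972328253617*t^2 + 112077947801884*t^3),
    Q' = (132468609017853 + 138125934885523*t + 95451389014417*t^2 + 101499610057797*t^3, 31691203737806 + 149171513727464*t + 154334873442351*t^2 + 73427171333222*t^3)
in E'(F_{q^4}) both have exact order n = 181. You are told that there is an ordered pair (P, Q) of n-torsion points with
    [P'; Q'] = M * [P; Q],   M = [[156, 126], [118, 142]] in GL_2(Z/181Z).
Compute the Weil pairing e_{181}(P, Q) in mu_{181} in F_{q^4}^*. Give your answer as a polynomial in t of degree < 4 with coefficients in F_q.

Since e_{181}(P,P)=e_{181}(Q,Q)=1 and e_{181}(Q,P)=e_{181}(P,Q)^{-1}, expanding e_{181}(156*P + 126*Q,118*P + 142*Q) leaves e(P,Q)^det(M).
So e_{181}(P,Q) = e_{181}(P',Q')^{144}, since 44*144 = 1 mod 181.
Miller loop for e_{181} over F_{158238595923901^4}: bits of 181 = 10110101; 7 double steps + 4 add steps, l/v at each.
Miller gives e_{181}(P',Q') = 147055178495072 + 62072854726605*t + 56006071863735*t^2 + 40265014695247*t^3 in F_{158238595923901^4}.
Thus e_{181}(P,Q) = 91705731791670 + 122092515730363*t + 36566893941375*t^2 + 46221955588239*t^3.

91705731791670 + 122092515730363*t + 36566893941375*t^2 + 46221955588239*t^3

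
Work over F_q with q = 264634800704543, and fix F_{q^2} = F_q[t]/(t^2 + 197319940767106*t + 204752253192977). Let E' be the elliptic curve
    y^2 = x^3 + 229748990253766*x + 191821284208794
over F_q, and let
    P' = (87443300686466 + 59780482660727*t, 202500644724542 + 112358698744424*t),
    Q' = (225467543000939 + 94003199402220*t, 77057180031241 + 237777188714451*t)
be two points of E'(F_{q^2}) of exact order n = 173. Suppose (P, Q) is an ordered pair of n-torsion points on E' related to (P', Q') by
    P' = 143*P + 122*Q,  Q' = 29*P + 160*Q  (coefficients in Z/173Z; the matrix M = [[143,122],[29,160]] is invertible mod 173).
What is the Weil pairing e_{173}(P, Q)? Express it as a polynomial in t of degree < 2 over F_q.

Since e_{173}(P,P)=e_{173}(Q,Q)=1 and e_{173}(Q,P)=e_{173}(P,Q)^{-1}, expanding e_{173}(143*P + 122*Q,29*P + 160*Q) leaves e(P,Q)^det(M).
143*160 - 122*29 = 19342; reduced mod 173: det = 139, inverse 117.
Miller loop for e_{173} over F_{264634800704543^2}: bits of 173 = 10101101; 7 double steps + 4 add steps, l/v at each.
The quotient is 242107076660702 + 109896125045869*t.
Hence e(P,Q) = 234652199712790 + 71567103383242*t in F_{264634800704543^2}^*.

234652199712790 + 71567103383242*t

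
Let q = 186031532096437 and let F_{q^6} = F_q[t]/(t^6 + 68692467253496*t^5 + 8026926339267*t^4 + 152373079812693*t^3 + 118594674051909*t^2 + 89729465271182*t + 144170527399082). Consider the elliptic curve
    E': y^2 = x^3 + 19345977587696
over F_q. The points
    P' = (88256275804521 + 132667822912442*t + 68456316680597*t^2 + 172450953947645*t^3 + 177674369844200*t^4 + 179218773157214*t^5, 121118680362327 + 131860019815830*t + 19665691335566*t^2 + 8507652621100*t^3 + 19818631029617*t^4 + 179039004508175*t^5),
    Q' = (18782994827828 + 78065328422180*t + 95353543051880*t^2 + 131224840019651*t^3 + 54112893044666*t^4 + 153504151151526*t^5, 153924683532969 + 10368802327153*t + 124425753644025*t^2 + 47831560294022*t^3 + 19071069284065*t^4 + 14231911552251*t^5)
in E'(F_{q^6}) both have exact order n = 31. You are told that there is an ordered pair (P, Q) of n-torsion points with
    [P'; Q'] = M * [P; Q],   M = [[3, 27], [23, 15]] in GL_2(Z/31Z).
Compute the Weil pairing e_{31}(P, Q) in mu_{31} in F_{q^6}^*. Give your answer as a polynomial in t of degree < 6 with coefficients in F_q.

Since e_{31}(P,P)=e_{31}(Q,Q)=1 and e_{31}(Q,P)=e_{31}(P,Q)^{-1}, expanding e_{31}(3*P + 27*Q,23*P + 15*Q) leaves e(P,Q)^det(M).
Hence e(P,Q) = e(P',Q')^{12} where 12 = 13^{-1} mod 31.
Run Miller on y^2=x^3+19345977587696 over F_{186031532096437}: ladder 11111 (5 bits); e = f_P(D_Q)/f_Q(D_P).
So e_{31}(P',Q') = 40832559140702 + 46565955799165*t + 78042479581563*t^2 + 155480715538749*t^3 + 154087325270374*t^4 + 81516652707431*t^5.
e_{31}(P,Q) = (40832559140702 + 46565955799165*t + 78042479581563*t^2 + 155480715538749*t^3 + 154087325270374*t^4 + 81516652707431*t^5)^{12} = 171799965840161 + 39416377989727*t + 143659992136025*t^2 + 23446359636604*t^3 + 169265222320911*t^4 + 63313513924863*t^5.

171799965840161 + 39416377989727*t + 143659992136025*t^2 + 23446359636604*t^3 + 169265222320911*t^4 + 63313513924863*t^5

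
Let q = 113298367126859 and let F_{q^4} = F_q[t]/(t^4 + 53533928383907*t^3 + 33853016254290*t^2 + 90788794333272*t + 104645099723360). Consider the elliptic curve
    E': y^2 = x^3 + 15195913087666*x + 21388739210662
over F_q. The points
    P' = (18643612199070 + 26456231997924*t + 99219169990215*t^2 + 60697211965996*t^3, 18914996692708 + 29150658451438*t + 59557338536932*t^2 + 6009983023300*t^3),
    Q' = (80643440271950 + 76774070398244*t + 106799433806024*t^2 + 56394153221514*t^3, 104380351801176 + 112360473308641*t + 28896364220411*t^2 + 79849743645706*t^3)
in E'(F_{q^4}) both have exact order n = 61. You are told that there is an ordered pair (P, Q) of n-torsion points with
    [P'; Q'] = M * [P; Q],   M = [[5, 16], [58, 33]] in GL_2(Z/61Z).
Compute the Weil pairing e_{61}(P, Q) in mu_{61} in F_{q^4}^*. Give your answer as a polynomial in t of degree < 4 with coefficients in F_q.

The 61-Weil pairing on E[61] over F_{113298367126859} is alternating-bilinear: e_{61}(P',Q') = e_{61}(P,Q)^det(M).
det M = 5*33 - 16*58 = -763 = 30 (mod 61); 30^{-1} = 59 (mod 61).
Miller loop for e_{61} over F_{113298367126859^4}: bits of 61 = 111101; 5 double steps + 4 add steps, l/v at each.
f_P(D_Q)/f_Q(D_P) = 32730967120676 + 62881302278383*t + 97390677806896*t^2 + 88801391270510*t^3.
Raise to 59: e(P,Q) = 8847877328970 + 105015919305263*t + 84042464583376*t^2 + 85579377397727*t^3 in mu_{61}.

8847877328970 + 105015919305263*t + 84042464583376*t^2 + 85579377397727*t^3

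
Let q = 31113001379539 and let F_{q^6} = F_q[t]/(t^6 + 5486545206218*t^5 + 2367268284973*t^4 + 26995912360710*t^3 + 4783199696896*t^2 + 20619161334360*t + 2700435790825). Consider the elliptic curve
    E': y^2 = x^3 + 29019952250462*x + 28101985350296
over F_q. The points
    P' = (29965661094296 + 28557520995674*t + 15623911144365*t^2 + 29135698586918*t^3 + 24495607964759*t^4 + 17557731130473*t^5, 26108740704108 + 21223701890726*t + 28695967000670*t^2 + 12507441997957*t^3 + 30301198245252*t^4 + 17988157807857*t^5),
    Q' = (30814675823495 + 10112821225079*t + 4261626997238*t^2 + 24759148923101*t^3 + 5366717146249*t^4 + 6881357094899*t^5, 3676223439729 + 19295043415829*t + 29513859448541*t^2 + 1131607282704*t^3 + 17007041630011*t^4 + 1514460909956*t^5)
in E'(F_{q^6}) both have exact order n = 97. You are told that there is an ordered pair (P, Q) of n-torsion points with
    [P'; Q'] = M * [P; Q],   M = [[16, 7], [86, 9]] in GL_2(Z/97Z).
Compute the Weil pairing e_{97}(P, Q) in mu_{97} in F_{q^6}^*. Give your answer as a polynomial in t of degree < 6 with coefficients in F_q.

e_{97}(aP+bQ,cP+dQ) = e_{97}(P,Q)^(ad-bc); with (a,b,c,d)=(16,7,86,9) this gives the det-97 law.
det M = 16*9 - 7*86 = -458 = 27 (mod 97); 27^{-1} = 18 (mod 97).
n = 97 = (1100001)_2 (7 bits, wt 3); accumulate f_{97,P'}(Q'+S)/f_{97,P'}(S) along the 6-step ladder.
e_{97}(P',Q') = 24027339127232 + 18544969136902*t + 25848221627618*t^2 + 2601136130439*t^3 + 17361686811029*t^4 + 4292500866765*t^5.
Raise to 18: e(P,Q) = 21101026364763 + 19392323140868*t + 29459685634198*t^2 + 8085110744486*t^3 + 29732762488829*t^4 + 29114452280004*t^5 in mu_{97}.

21101026364763 + 19392323140868*t + 29459685634198*t^2 + 8085110744486*t^3 + 29732762488829*t^4 + 29114452280004*t^5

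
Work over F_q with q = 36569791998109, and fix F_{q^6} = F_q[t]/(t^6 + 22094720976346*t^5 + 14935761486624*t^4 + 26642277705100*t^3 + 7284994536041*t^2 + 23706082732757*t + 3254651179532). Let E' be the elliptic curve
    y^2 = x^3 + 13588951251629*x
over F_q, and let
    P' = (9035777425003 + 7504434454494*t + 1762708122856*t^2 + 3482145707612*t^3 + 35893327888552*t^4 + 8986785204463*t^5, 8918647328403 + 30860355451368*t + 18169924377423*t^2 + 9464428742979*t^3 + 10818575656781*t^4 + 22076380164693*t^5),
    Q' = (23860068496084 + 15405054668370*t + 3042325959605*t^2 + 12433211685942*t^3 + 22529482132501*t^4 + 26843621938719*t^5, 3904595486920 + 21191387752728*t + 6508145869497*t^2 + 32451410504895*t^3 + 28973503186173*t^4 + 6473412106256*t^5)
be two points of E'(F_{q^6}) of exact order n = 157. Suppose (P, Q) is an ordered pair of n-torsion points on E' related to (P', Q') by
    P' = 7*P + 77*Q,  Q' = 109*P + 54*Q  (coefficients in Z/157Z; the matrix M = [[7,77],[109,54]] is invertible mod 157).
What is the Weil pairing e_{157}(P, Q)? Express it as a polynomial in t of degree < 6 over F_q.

29645129319135 + 6504094369596*t + 24424117308266*t^2 + 13664320866809*t^3 + 31824226197816*t^4 + 13496537372693*t^5

Under M = [[7,77],[109,54]] in GL_2(Z/157), e_{157}(P',Q') = e_{157}(P,Q)^(7*54-77*109 mod 157).
7*54 - 77*109 = -8015; reduced mod 157: det = 149, inverse 98.
Run Miller on y^2=x^3+13588951251629*x over F_{36569791998109}: ladder 10011101 (8 bits); e = f_P(D_Q)/f_Q(D_P).
f_P(D_Q)/f_Q(D_P) = 22970163252999 + 20013942543939*t + 1110677671418*t^2 + 36369340334814*t^3 + 29117332237623*t^4 + 22192771075807*t^5.
Finally e_{157}(P,Q) = 29645129319135 + 6504094369596*t + 24424117308266*t^2 + 13664320866809*t^3 + 31824226197816*t^4 + 13496537372693*t^5.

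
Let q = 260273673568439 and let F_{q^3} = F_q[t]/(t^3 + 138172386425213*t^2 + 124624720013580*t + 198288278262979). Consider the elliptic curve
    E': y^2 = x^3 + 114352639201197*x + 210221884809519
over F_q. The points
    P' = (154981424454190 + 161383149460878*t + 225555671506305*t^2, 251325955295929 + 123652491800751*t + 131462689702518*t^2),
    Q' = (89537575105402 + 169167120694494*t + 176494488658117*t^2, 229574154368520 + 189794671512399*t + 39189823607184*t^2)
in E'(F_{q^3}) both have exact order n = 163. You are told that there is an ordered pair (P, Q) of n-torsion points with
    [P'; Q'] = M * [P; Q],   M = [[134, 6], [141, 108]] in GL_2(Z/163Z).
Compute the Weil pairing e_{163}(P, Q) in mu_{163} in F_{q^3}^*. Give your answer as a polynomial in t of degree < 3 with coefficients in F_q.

Under M = [[134,6],[141,108]] in GL_2(Z/163), e_{163}(P',Q') = e_{163}(P,Q)^(134*108-6*141 mod 163).
Hence e(P,Q) = e(P',Q')^{121} where 121 = 97^{-1} mod 163.
Run Miller on y^2=x^3+114352639201197*x+210221884809519 over F_{260273673568439}: ladder 10100011 (8 bits); e = f_P(D_Q)/f_Q(D_P).
Result: e(P',Q') = 61445075394844 + 256894115018814*t + 185769519184057*t^2.
e_{163}(P,Q) = (61445075394844 + 256894115018814*t + 185769519184057*t^2)^{121} = 103229037231395 + 119017592515626*t + 122449271365355*t^2.

103229037231395 + 119017592515626*t + 122449271365355*t^2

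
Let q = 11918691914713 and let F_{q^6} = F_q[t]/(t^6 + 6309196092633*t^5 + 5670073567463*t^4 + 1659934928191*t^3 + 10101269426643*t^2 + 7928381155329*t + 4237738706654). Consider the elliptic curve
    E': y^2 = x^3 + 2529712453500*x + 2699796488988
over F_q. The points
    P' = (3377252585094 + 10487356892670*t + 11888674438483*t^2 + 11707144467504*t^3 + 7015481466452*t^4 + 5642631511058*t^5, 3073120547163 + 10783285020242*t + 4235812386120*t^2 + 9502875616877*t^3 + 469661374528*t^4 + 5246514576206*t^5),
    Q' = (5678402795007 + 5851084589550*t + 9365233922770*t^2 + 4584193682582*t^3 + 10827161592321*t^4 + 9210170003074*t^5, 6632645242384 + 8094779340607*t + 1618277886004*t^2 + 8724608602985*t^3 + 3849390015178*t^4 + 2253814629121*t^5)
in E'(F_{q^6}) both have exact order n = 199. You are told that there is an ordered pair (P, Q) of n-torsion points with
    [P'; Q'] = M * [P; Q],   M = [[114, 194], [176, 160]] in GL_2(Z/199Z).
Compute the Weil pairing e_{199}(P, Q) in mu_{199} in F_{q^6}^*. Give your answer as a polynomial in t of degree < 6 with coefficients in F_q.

7548438225901 + 9646058698086*t + 5622163886328*t^2 + 8740232176900*t^3 + 525603420191*t^4 + 4738548884295*t^5

The 199-Weil pairing on E[199] over F_{11918691914713} is alternating-bilinear: e_{199}(P',Q') = e_{199}(P,Q)^det(M).
det(M) mod 199 = 16; its inverse in (Z/199)^* is 112 (check: 16*112 mod 199 = 1).
Run Miller on y^2=x^3+2529712453500*x+2699796488988 over F_{11918691914713}: ladder 11000111 (8 bits); e = f_P(D_Q)/f_Q(D_P).
f_P(D_Q)/f_Q(D_P) = 8438316452847 + 11833194973508*t + 3921512860932*t^2 + 3255712223373*t^3 + 3777639853204*t^4 + 5695102926956*t^5.
Finally e_{199}(P,Q) = 7548438225901 + 9646058698086*t + 5622163886328*t^2 + 8740232176900*t^3 + 525603420191*t^4 + 4738548884295*t^5.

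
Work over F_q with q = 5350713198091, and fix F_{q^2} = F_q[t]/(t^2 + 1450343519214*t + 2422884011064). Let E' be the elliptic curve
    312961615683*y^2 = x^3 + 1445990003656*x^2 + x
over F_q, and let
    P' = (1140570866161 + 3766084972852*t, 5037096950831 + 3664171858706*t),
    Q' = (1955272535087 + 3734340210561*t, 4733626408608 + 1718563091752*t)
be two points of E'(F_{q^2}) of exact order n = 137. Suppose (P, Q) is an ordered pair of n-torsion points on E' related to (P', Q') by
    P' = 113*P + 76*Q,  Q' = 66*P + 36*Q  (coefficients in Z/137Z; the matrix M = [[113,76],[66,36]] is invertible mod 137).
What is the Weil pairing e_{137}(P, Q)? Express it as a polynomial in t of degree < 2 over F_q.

Alternating bilinearity on E[137] (values in mu_{137} in F_{5350713198091^2}) gives e(P',Q') = e(P,Q)^det(M).
det M = 113*36 - 76*66 = -948 = 11 (mod 137); 11^{-1} = 25 (mod 137).
Montgomery->Weierstrass: x_W = 1203233320484*x+424587602490, y_W=1203233320484*y on F_{5350713198091}; lands on y^2=x^3+819058087448*x+1329814152852.
n = 137 = (10001001)_2 (8 bits, wt 3); accumulate f_{137,P'}(Q'+S)/f_{137,P'}(S) along the 7-step ladder.
Result: e(P',Q') = 2374145299437 + 1788058898877*t.
Raise to 25: e(P,Q) = 4405227641187 + 4407477028023*t in mu_{137}.

4405227641187 + 4407477028023*t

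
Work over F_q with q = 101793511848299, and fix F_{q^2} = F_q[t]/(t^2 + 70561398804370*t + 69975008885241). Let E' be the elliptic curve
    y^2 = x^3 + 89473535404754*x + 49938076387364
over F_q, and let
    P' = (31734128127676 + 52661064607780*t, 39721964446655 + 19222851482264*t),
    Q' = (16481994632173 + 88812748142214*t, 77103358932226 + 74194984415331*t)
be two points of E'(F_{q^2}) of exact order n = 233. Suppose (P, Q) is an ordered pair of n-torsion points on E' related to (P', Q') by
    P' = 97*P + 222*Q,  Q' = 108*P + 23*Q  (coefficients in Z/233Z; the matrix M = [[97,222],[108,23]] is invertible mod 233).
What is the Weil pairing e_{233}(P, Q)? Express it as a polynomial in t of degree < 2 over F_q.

9021600157213 + 46293988481809*t

Since e_{233}(P,P)=e_{233}(Q,Q)=1 and e_{233}(Q,P)=e_{233}(P,Q)^{-1}, expanding e_{233}(97*P + 222*Q,108*P + 23*Q) leaves e(P,Q)^det(M).
Inverting 157 mod 233: 187. Thus e_{233}(P,Q) = e(P',Q')^{187}.
Run Miller on y^2=x^3+89473535404754*x+49938076387364 over F_{101793511848299}: ladder 11101001 (8 bits); e = f_P(D_Q)/f_Q(D_P).
f_P(D_Q)/f_Q(D_P) = 10996162782903 + 68227802135120*t.
Finally e_{233}(P,Q) = 9021600157213 + 46293988481809*t.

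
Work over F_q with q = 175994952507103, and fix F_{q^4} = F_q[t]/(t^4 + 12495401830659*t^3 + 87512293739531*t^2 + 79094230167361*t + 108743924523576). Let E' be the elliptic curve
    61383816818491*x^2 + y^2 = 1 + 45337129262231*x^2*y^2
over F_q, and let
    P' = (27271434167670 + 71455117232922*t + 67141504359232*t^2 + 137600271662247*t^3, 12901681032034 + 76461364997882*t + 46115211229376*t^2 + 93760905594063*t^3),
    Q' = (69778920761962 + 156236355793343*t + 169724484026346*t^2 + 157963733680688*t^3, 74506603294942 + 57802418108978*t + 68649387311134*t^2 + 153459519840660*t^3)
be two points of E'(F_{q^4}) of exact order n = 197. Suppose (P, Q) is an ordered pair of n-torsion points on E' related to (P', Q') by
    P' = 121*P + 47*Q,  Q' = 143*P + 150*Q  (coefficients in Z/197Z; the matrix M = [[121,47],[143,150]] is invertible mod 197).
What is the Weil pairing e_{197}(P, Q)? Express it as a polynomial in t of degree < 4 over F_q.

121996577190896 + 169344464078914*t + 113626151584354*t^2 + 54127290488891*t^3

Under M = [[121,47],[143,150]] in GL_2(Z/197), e_{197}(P',Q') = e_{197}(P,Q)^(121*150-47*143 mod 197).
So e_{197}(P,Q) = e_{197}(P',Q')^{66}, since 3*66 = 1 mod 197.
Edwards->Montgomery: u=(1+y)/(1-y), v=u/x -> 168081517747489v^2=u^3+2859164883994u^2+u; then x_W=4011671889065u+17786824346787: y^2=x^3+39132435815279*x+74900438240407.
Build f_{197,P'} and f_{197,Q'} via the 8-bit ladder of 197=11000101_2; evaluate at shifted divisors; quotient in F_{175994952507103^4}.
e_{197}(P',Q') = 20584217529307 + 86256518427615*t + 25560191785388*t^2 + 88347033157943*t^3.
Finally e_{197}(P,Q) = 121996577190896 + 169344464078914*t + 113626151584354*t^2 + 54127290488891*t^3.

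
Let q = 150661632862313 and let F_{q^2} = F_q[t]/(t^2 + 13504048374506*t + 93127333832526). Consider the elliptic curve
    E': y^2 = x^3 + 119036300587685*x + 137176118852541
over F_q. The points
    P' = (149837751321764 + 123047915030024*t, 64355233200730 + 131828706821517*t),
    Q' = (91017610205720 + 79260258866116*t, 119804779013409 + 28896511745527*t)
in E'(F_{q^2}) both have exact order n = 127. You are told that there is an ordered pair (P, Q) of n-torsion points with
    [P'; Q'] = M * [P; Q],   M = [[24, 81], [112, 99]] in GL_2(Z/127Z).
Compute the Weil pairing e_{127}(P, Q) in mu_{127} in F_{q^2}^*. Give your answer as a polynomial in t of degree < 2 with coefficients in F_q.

Alternating bilinearity on E[127] (values in mu_{127} in F_{150661632862313^2}) gives e(P',Q') = e(P,Q)^det(M).
Inverting 35 mod 127: 98. Thus e_{127}(P,Q) = e(P',Q')^{98}.
Double-and-add over 1111111: 7-1 doublings, 7-1 additions; each step l_{T,T}/v_{2T} or l_{T,P'}/v at Q'+S for random S.
Result: e(P',Q') = 40431067842334 + 87994036011943*t.
(40431067842334 + 87994036011943*t)^{98} mod (150661632862313,f) = 145699691917324 + 38082238789870*t.

145699691917324 + 38082238789870*t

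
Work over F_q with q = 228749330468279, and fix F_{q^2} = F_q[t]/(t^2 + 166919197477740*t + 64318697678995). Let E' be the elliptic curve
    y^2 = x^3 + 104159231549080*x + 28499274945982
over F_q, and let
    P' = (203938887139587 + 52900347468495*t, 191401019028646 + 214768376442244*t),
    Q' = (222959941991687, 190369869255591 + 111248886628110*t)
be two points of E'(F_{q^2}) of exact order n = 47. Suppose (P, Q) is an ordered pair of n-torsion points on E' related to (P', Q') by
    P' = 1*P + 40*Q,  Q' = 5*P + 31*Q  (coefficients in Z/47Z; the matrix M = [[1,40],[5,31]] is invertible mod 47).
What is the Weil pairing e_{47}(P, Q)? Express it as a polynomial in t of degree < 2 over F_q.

143492216780788 + 133087026232143*t

Under M = [[1,40],[5,31]] in GL_2(Z/47), e_{47}(P',Q') = e_{47}(P,Q)^(1*31-40*5 mod 47).
det M = 1*31 - 40*5 = -169 = 19 (mod 47); 19^{-1} = 5 (mod 47).
n = 47 = (101111)_2 (6 bits, wt 5); accumulate f_{47,P'}(Q'+S)/f_{47,P'}(S) along the 5-step ladder.
So e_{47}(P',Q') = 31742002663597 + 175528854605953*t.
(31742002663597 + 175528854605953*t)^{5} mod (228749330468279,f) = 143492216780788 + 133087026232143*t.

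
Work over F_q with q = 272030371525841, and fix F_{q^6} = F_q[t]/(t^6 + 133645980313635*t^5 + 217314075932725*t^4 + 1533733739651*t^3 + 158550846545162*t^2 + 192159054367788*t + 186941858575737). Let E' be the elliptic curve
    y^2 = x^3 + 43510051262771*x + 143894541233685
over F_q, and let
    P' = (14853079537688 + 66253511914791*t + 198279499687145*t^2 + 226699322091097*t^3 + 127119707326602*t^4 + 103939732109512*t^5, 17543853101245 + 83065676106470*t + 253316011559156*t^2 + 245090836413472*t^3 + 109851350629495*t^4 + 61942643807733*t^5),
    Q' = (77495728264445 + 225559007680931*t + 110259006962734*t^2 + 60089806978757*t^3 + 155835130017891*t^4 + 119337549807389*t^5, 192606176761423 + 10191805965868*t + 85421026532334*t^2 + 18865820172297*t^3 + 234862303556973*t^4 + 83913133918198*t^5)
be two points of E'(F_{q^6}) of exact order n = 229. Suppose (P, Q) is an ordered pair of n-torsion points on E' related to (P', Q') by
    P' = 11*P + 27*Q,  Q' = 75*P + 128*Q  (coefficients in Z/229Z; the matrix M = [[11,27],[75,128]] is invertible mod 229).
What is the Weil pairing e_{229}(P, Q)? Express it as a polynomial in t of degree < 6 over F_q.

8852345810496 + 210636771506951*t + 141581201334645*t^2 + 265858323648365*t^3 + 269058439702779*t^4 + 111396454513214*t^5

Since e_{229}(P,P)=e_{229}(Q,Q)=1 and e_{229}(Q,P)=e_{229}(P,Q)^{-1}, expanding e_{229}(11*P + 27*Q,75*P + 128*Q) leaves e(P,Q)^det(M).
det M = 11*128 - 27*75 = -617 = 70 (mod 229); 70^{-1} = 36 (mod 229).
Miller loop for e_{229} over F_{272030371525841^6}: bits of 229 = 11100101; 7 double steps + 4 add steps, l/v at each.
So e_{229}(P',Q') = 50996095693293 + 38478942889267*t + 9688603024567*t^2 + 10798216813575*t^3 + 52035689581940*t^4 + 161759234311622*t^5.
e_{229}(P,Q) = (50996095693293 + 38478942889267*t + 9688603024567*t^2 + 10798216813575*t^3 + 52035689581940*t^4 + 161759234311622*t^5)^{36} = 8852345810496 + 210636771506951*t + 141581201334645*t^2 + 265858323648365*t^3 + 269058439702779*t^4 + 111396454513214*t^5.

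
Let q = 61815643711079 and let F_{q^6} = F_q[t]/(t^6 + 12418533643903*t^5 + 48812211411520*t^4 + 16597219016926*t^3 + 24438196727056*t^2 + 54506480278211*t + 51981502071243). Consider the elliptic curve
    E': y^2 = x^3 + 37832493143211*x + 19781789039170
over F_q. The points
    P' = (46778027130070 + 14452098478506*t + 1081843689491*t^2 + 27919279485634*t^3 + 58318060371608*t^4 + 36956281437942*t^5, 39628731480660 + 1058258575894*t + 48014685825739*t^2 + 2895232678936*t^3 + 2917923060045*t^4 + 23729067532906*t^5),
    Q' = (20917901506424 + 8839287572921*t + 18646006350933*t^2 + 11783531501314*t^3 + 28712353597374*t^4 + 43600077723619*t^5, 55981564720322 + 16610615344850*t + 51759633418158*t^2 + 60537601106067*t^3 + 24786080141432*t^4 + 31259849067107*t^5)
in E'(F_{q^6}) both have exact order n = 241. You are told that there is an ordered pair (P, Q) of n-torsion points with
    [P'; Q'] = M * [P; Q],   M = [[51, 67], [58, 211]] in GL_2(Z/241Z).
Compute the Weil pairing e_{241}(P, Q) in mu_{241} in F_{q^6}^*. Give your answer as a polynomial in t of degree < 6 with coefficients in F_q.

33186833265089 + 27277899706558*t + 56379396905954*t^2 + 3595591003769*t^3 + 26807320009091*t^4 + 58927718297048*t^5

The 241-Weil pairing on E[241] over F_{61815643711079} is alternating-bilinear: e_{241}(P',Q') = e_{241}(P,Q)^det(M).
det(M) mod 241 = 127; its inverse in (Z/241)^* is 167 (check: 127*167 mod 241 = 1).
Miller loop for e_{241} over F_{61815643711079^6}: bits of 241 = 11110001; 7 double steps + 4 add steps, l/v at each.
f_P(D_Q)/f_Q(D_P) = 55939978665562 + 58262054167012*t + 38451181442426*t^2 + 31617837981116*t^3 + 40106672863540*t^4 + 59283412308696*t^5.
(55939978665562 + 58262054167012*t + 38451181442426*t^2 + 31617837981116*t^3 + 40106672863540*t^4 + 59283412308696*t^5)^{167} mod (61815643711079,f) = 33186833265089 + 27277899706558*t + 56379396905954*t^2 + 3595591003769*t^3 + 26807320009091*t^4 + 58927718297048*t^5.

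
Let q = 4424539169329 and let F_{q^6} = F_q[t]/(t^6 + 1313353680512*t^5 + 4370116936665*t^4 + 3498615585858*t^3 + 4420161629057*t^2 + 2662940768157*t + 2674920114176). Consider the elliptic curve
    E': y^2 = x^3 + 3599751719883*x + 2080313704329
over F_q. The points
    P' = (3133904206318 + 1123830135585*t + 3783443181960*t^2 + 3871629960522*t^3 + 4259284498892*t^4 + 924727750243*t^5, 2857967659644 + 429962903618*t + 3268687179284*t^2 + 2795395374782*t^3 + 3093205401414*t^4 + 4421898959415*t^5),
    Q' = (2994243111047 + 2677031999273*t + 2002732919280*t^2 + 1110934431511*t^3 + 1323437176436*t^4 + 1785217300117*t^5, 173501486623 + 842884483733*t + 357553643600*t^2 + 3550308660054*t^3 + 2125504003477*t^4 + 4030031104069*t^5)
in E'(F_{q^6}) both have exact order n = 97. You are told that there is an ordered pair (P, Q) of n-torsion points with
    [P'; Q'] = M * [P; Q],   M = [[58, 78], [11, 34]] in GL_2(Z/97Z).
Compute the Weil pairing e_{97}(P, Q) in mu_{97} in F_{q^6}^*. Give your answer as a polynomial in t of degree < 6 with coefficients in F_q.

2928842327016 + 1881148932407*t + 3164005811766*t^2 + 4324237657339*t^3 + 2841396819410*t^4 + 274444215370*t^5

e_{97} is bilinear + alternating on E[97], so e_{97}(58*P + 78*Q, 11*P + 34*Q) = e_{97}(P,Q)^(58*34-78*11).
det M = 58*34 - 78*11 = 1114 = 47 (mod 97); 47^{-1} = 64 (mod 97).
Miller loop for e_{97} over F_{4424539169329^6}: bits of 97 = 1100001; 6 double steps + 2 add steps, l/v at each.
So e_{97}(P',Q') = 4155492696442 + 3269423587436*t + 3099067866989*t^2 + 1802357928441*t^3 + 602192185317*t^4 + 1803789073028*t^5.
(4155492696442 + 3269423587436*t + 3099067866989*t^2 + 1802357928441*t^3 + 602192185317*t^4 + 1803789073028*t^5)^{64} mod (4424539169329,f) = 2928842327016 + 1881148932407*t + 3164005811766*t^2 + 4324237657339*t^3 + 2841396819410*t^4 + 274444215370*t^5.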